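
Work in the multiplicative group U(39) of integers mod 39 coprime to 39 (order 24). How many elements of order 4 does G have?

4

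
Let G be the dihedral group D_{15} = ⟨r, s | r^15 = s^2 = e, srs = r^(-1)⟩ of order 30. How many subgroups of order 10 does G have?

3

|G| = 30 and 10 | 30, so subgroups of order 10 are possible by Lagrange.
The subgroups of order 10 are: {e, r^3, r^6, r^9, r^12, rs, r^4s, r^7s, r^10s, r^13s}; {e, r^3, r^6, r^9, r^12, r^2s, r^5s, r^8s, r^11s, r^14s}; {e, r^3, r^6, r^9, r^12, s, r^3s, r^6s, r^9s, r^12s}.
So G has 3 subgroups of order 10.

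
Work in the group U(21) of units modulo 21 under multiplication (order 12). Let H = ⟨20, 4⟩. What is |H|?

6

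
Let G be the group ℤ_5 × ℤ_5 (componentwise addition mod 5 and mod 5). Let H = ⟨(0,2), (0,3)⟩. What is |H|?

|⟨(0,2)⟩| = 5 and |⟨(0,3)⟩| = 5, so |H| is a multiple of lcm(5, 5) = 5 and divides |G| = 25.
Closing under the operation: H = {(0,0), (0,1), (0,2), (0,3), (0,4)}, so |H| = 5.

5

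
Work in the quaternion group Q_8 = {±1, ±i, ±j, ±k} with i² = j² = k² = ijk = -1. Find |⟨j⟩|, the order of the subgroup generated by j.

Computing powers of j: the smallest k with (j)^k = e is k = 4.

4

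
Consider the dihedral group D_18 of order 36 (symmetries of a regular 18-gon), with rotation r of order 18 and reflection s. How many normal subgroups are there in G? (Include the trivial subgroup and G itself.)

9

G has 45 subgroups. Checking conjugation-invariance by order — order 1: 1/1 normal; order 2: 1/19 normal; order 3: 1/1 normal; order 4: 0/9 normal; order 6: 1/7 normal; order 9: 1/1 normal; order 12: 0/3 normal; order 18: 3/3 normal; order 36: 1/1 normal.
Total normal subgroups: 9.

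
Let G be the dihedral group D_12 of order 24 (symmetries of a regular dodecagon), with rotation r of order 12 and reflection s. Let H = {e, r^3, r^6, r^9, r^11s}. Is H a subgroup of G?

No

|H| = 5 does not divide |G| = 24, so by Lagrange H is not a subgroup.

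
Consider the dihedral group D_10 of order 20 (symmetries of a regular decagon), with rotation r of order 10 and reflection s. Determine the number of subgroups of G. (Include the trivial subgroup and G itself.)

22

|G| = 20, so by Lagrange every subgroup order divides 20. Divisors: 1, 2, 4, 5, 10, 20.
Subgroups by order — order 1: 1; order 2: 11; order 4: 5; order 5: 1; order 10: 3; order 20: 1.
Total: 1 + 11 + 5 + 1 + 3 + 1 = 22.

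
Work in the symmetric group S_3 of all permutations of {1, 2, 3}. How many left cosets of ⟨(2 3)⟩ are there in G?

3

|⟨(2 3)⟩| = 2 and |G| = 6.
By Lagrange, [G : H] = |G|/|H| = 6/2 = 3.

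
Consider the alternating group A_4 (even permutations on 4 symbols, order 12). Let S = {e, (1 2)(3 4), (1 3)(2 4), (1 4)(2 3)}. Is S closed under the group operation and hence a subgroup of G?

Yes

|S| = 4 divides |G| = 12, consistent with Lagrange.
S contains the identity, every element's inverse is in S, and S is closed under ∘: it is a subgroup.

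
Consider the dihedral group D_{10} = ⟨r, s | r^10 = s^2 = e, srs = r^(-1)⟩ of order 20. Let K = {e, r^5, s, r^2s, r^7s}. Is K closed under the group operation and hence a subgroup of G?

Closure fails: s · r^5 = r^5s ∉ K. So K is not a subgroup.

No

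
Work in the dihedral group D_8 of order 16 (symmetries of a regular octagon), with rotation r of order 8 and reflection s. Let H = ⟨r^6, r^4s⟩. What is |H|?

8

|⟨r^6⟩| = 4 and |⟨r^4s⟩| = 2, so |H| is a multiple of lcm(4, 2) = 4 and divides |G| = 16.
Closing under the operation: H = {e, r^2, r^4, r^6, s, r^2s, r^4s, r^6s}, so |H| = 8.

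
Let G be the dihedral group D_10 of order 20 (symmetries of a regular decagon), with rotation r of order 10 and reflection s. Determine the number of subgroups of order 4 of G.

|G| = 20 and 4 | 20, so subgroups of order 4 are possible by Lagrange.
The subgroups of order 4 are: {e, r^5, r^2s, r^7s}; {e, r^5, r^3s, r^8s}; {e, r^5, r^4s, r^9s}; {e, r^5, s, r^5s}; … (5 in all).
So G has 5 subgroups of order 4.

5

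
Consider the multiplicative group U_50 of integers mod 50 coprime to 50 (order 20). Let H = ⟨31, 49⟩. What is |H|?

10

|⟨31⟩| = 5 and |⟨49⟩| = 2, so |H| is a multiple of lcm(5, 2) = 10 and divides |G| = 20.
Closing under the operation: H = {1, 9, 11, 19, 21, 29, 31, 39, 41, 49}, so |H| = 10.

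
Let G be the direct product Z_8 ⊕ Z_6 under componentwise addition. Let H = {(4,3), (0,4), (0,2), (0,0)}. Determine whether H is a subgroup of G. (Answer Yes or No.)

Closure fails: (4,3) + (0,2) = (4,5) ∉ H. So H is not a subgroup.

No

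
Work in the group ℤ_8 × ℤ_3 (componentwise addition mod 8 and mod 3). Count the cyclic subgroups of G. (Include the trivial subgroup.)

8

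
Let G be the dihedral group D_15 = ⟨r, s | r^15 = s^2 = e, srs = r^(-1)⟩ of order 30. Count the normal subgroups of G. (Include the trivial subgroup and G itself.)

5

G has 28 subgroups. Checking conjugation-invariance by order — order 1: 1/1 normal; order 2: 0/15 normal; order 3: 1/1 normal; order 5: 1/1 normal; order 6: 0/5 normal; order 10: 0/3 normal; order 15: 1/1 normal; order 30: 1/1 normal.
Total normal subgroups: 5.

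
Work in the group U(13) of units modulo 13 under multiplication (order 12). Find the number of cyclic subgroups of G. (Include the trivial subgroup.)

6

Each element a generates a cyclic subgroup ⟨a⟩; distinct elements may generate the same one (a cyclic group of order d has φ(d) generators).
Cyclic subgroups by order — order 1: 1; order 2: 1; order 3: 1; order 4: 1; order 6: 1; order 12: 1.
Total: 6.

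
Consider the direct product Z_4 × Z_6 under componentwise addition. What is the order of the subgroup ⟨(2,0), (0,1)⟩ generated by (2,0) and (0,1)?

|⟨(2,0)⟩| = 2 and |⟨(0,1)⟩| = 6, so |H| is a multiple of lcm(2, 6) = 6 and divides |G| = 24.
Closing under the operation: H = {(0,0), (0,1), (0,2), (0,3), (0,4), (0,5), (2,0), (2,1), (2,2), (2,3), (2,4), (2,5)}, so |H| = 12.

12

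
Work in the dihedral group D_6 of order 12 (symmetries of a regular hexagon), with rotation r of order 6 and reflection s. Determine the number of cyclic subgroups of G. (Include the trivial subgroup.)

10

A cyclic subgroup of order d is generated by each of its φ(d) elements of order d, so the cyclic subgroups of order d number (#elements of order d)/φ(d).
Cyclic subgroups by order — order 1: 1; order 2: 7; order 3: 1; order 6: 1.
Total: 10.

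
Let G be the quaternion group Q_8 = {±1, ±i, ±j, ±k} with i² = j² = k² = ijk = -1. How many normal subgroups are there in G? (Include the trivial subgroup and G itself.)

G has 6 subgroups. Checking conjugation-invariance by order — order 1: 1/1 normal; order 2: 1/1 normal; order 4: 3/3 normal; order 8: 1/1 normal.
Total normal subgroups: 6.

6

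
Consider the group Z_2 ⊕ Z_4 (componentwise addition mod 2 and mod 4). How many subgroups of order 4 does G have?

3

|G| = 8 and 4 | 8, so subgroups of order 4 are possible by Lagrange.
The subgroups of order 4 are: {(0,0), (0,1), (0,2), (0,3)}; {(0,0), (0,2), (1,0), (1,2)}; {(0,0), (0,2), (1,1), (1,3)}.
So G has 3 subgroups of order 4.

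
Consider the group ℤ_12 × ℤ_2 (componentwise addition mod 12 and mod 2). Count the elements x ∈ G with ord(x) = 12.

8

An element (a,b) has order lcm(ord(a), ord(b)); count pairs with lcm equal to 12.
Enumerating gives 8 such elements.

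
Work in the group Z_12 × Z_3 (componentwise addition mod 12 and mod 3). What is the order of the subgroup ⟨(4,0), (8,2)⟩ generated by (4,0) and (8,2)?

9

|⟨(4,0)⟩| = 3 and |⟨(8,2)⟩| = 3, so |H| is a multiple of lcm(3, 3) = 3 and divides |G| = 36.
Closing under the operation: H = {(0,0), (0,1), (0,2), (4,0), (4,1), (4,2), (8,0), (8,1), (8,2)}, so |H| = 9.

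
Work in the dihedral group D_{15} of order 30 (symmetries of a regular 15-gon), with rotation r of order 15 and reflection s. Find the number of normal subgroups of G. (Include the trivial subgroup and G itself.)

5

G has 28 subgroups. Checking conjugation-invariance by order — order 1: 1/1 normal; order 2: 0/15 normal; order 3: 1/1 normal; order 5: 1/1 normal; order 6: 0/5 normal; order 10: 0/3 normal; order 15: 1/1 normal; order 30: 1/1 normal.
Total normal subgroups: 5.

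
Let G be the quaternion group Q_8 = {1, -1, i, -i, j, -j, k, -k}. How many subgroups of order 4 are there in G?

3

|G| = 8 and 4 | 8, so subgroups of order 4 are possible by Lagrange.
The subgroups of order 4 are: {1, -1, i, -i}; {1, -1, j, -j}; {1, -1, k, -k}.
So G has 3 subgroups of order 4.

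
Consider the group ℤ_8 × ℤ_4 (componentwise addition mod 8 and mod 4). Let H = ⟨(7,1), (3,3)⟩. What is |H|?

16

|⟨(7,1)⟩| = 8 and |⟨(3,3)⟩| = 8, so |H| is a multiple of lcm(8, 8) = 8 and divides |G| = 32.
Closing under the operation: H = {(0,0), (0,2), (1,1), (1,3), (2,0), (2,2), (3,1), (3,3), (4,0), (4,2), (5,1), (5,3), (6,0), (6,2), (7,1), (7,3)}, so |H| = 16.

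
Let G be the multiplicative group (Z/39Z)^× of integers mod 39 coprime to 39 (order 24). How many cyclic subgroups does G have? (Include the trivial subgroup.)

12

Group the elements of G by the cyclic subgroup they generate; each cyclic subgroup of order d accounts for φ(d) elements.
Cyclic subgroups by order — order 1: 1; order 2: 3; order 3: 1; order 4: 2; order 6: 3; order 12: 2.
Total: 12.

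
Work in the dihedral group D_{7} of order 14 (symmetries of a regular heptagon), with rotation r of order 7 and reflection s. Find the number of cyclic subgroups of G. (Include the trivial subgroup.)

9

Each element a generates a cyclic subgroup ⟨a⟩; distinct elements may generate the same one (a cyclic group of order d has φ(d) generators).
Cyclic subgroups by order — order 1: 1; order 2: 7; order 7: 1.
Total: 9.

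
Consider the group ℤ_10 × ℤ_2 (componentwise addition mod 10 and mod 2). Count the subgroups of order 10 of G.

3

|G| = 20 and 10 | 20, so subgroups of order 10 are possible by Lagrange.
The subgroups of order 10 are: {(0,0), (0,1), (2,0), (2,1), (4,0), (4,1), (6,0), (6,1), (8,0), (8,1)}; {(0,0), (1,0), (2,0), (3,0), (4,0), (5,0), (6,0), (7,0), (8,0), (9,0)}; {(0,0), (1,1), (2,0), (3,1), (4,0), (5,1), (6,0), (7,1), (8,0), (9,1)}.
So G has 3 subgroups of order 10.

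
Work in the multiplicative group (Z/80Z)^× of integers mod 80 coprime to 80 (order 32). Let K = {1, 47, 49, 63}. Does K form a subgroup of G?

Yes

|K| = 4 divides |G| = 32, consistent with Lagrange.
K contains the identity, every element's inverse is in K, and K is closed under ·: it is a subgroup.
In fact K = ⟨63⟩.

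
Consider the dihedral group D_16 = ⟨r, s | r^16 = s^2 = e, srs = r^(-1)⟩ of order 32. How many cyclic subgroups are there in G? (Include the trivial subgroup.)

21

Each element a generates a cyclic subgroup ⟨a⟩; distinct elements may generate the same one (a cyclic group of order d has φ(d) generators).
Cyclic subgroups by order — order 1: 1; order 2: 17; order 4: 1; order 8: 1; order 16: 1.
Total: 21.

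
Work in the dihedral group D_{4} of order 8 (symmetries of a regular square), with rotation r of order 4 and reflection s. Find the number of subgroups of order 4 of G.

3

|G| = 8 and 4 | 8, so subgroups of order 4 are possible by Lagrange.
The subgroups of order 4 are: {e, r, r^2, r^3}; {e, r^2, s, r^2s}; {e, r^2, rs, r^3s}.
So G has 3 subgroups of order 4.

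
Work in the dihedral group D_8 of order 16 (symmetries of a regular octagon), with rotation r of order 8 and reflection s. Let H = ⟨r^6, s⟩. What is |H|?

8

|⟨r^6⟩| = 4 and |⟨s⟩| = 2, so |H| is a multiple of lcm(4, 2) = 4 and divides |G| = 16.
Closing under the operation: H = {e, r^2, r^4, r^6, s, r^2s, r^4s, r^6s}, so |H| = 8.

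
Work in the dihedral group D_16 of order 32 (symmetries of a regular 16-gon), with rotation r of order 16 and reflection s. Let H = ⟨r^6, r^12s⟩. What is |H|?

|⟨r^6⟩| = 8 and |⟨r^12s⟩| = 2, so |H| is a multiple of lcm(8, 2) = 8 and divides |G| = 32.
Closing under the operation: H = {e, r^2, r^4, r^6, r^8, r^10, r^12, r^14, s, r^2s, r^4s, r^6s, r^8s, r^10s, r^12s, r^14s}, so |H| = 16.

16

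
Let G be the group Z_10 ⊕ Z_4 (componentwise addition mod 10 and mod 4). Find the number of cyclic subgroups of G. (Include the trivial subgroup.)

12

Group the elements of G by the cyclic subgroup they generate; each cyclic subgroup of order d accounts for φ(d) elements.
Cyclic subgroups by order — order 1: 1; order 2: 3; order 4: 2; order 5: 1; order 10: 3; order 20: 2.
Total: 12.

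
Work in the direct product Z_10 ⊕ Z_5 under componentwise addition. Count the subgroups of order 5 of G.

6

|G| = 50 and 5 | 50, so subgroups of order 5 are possible by Lagrange.
The subgroups of order 5 are: {(0,0), (0,1), (0,2), (0,3), (0,4)}; {(0,0), (2,0), (4,0), (6,0), (8,0)}; {(0,0), (2,1), (4,2), (6,3), (8,4)}; {(0,0), (2,2), (4,4), (6,1), (8,3)}; … (6 in all).
So G has 6 subgroups of order 5.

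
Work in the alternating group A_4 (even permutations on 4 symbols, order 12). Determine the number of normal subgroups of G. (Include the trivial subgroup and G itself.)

G has 10 subgroups. Checking conjugation-invariance by order — order 1: 1/1 normal; order 2: 0/3 normal; order 3: 0/4 normal; order 4: 1/1 normal; order 12: 1/1 normal.
Total normal subgroups: 3.

3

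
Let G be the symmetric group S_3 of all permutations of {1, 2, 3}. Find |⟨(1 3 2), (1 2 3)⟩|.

|⟨(1 3 2)⟩| = 3 and |⟨(1 2 3)⟩| = 3, so |H| is a multiple of lcm(3, 3) = 3 and divides |G| = 6.
Closing under the operation: H = {e, (1 2 3), (1 3 2)}, so |H| = 3.

3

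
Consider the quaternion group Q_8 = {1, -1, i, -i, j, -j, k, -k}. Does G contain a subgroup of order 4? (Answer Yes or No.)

Yes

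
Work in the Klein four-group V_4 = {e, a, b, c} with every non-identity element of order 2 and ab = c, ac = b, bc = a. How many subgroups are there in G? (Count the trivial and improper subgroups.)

5

|G| = 4, so by Lagrange every subgroup order divides 4. Divisors: 1, 2, 4.
Subgroups by order — order 1: 1; order 2: 3; order 4: 1.
Total: 1 + 3 + 1 = 5.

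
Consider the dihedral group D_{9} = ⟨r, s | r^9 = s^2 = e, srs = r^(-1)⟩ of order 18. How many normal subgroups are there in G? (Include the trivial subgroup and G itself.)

4

G has 16 subgroups. Checking conjugation-invariance by order — order 1: 1/1 normal; order 2: 0/9 normal; order 3: 1/1 normal; order 6: 0/3 normal; order 9: 1/1 normal; order 18: 1/1 normal.
Total normal subgroups: 4.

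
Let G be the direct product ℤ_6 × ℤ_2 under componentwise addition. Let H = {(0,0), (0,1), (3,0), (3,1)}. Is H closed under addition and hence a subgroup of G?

|H| = 4 divides |G| = 12, consistent with Lagrange.
H contains the identity, every element's inverse is in H, and H is closed under +: it is a subgroup.

Yes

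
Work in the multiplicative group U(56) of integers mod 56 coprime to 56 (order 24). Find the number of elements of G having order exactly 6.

Enumerating element orders in G gives 14 elements of order 6.

14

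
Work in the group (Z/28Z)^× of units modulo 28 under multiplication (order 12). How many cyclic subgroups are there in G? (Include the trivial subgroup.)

8

Each element a generates a cyclic subgroup ⟨a⟩; distinct elements may generate the same one (a cyclic group of order d has φ(d) generators).
Cyclic subgroups by order — order 1: 1; order 2: 3; order 3: 1; order 6: 3.
Total: 8.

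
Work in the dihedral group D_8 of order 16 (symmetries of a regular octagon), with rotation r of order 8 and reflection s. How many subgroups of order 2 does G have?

9

|G| = 16 and 2 | 16, so subgroups of order 2 are possible by Lagrange.
The subgroups of order 2 are: {e, r^2s}; {e, r^3s}; {e, r^4}; {e, r^4s}; … (9 in all).
So G has 9 subgroups of order 2.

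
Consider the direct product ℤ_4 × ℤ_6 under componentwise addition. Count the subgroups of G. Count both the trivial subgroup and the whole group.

16

|G| = 24, so by Lagrange every subgroup order divides 24. Divisors: 1, 2, 3, 4, 6, 8, 12, 24.
Subgroups by order — order 1: 1; order 2: 3; order 3: 1; order 4: 3; order 6: 3; order 8: 1; order 12: 3; order 24: 1.
Total: 1 + 3 + 1 + 3 + 3 + 1 + 3 + 1 = 16.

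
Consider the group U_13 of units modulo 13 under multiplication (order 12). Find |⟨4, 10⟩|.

6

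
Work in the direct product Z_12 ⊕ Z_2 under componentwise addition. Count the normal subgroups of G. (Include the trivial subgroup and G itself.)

G is abelian, so every subgroup is normal.
G has 16 subgroups in total, hence 16 normal subgroups.

16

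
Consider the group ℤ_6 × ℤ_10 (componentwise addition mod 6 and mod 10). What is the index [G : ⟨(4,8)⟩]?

|⟨(4,8)⟩| = 15 and |G| = 60.
By Lagrange, [G : H] = |G|/|H| = 60/15 = 4.

4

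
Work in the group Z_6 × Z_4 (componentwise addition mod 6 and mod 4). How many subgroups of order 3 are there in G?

1

|G| = 24 and 3 | 24, so subgroups of order 3 are possible by Lagrange.
The subgroups of order 3 are: {(0,0), (2,0), (4,0)}.
So G has 1 subgroup of order 3.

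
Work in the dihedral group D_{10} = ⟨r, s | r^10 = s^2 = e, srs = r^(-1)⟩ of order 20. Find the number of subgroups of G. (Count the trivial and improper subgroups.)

22

|G| = 20, so by Lagrange every subgroup order divides 20. Divisors: 1, 2, 4, 5, 10, 20.
Subgroups by order — order 1: 1; order 2: 11; order 4: 5; order 5: 1; order 10: 3; order 20: 1.
Total: 1 + 11 + 5 + 1 + 3 + 1 = 22.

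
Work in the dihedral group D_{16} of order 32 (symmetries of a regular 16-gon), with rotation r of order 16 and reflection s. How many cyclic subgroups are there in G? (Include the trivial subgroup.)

21

Group the elements of G by the cyclic subgroup they generate; each cyclic subgroup of order d accounts for φ(d) elements.
Cyclic subgroups by order — order 1: 1; order 2: 17; order 4: 1; order 8: 1; order 16: 1.
Total: 21.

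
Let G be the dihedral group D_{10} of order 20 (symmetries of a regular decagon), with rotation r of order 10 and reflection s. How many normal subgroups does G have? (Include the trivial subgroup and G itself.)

7

G has 22 subgroups. Checking conjugation-invariance by order — order 1: 1/1 normal; order 2: 1/11 normal; order 4: 0/5 normal; order 5: 1/1 normal; order 10: 3/3 normal; order 20: 1/1 normal.
Total normal subgroups: 7.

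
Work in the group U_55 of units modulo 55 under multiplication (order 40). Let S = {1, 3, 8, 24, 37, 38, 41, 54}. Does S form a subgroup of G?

No

38 ∈ S but its inverse 42 ∉ S, so S is not a subgroup.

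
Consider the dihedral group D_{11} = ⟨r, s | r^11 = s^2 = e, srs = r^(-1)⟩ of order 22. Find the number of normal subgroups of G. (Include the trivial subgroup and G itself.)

3

G has 14 subgroups. Checking conjugation-invariance by order — order 1: 1/1 normal; order 2: 0/11 normal; order 11: 1/1 normal; order 22: 1/1 normal.
Total normal subgroups: 3.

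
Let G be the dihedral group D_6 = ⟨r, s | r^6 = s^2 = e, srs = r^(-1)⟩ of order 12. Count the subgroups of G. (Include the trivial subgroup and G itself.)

16

|G| = 12, so by Lagrange every subgroup order divides 12. Divisors: 1, 2, 3, 4, 6, 12.
Subgroups by order — order 1: 1; order 2: 7; order 3: 1; order 4: 3; order 6: 3; order 12: 1.
Total: 1 + 7 + 1 + 3 + 3 + 1 = 16.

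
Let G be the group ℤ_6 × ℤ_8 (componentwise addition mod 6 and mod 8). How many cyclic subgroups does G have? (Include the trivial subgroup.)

16

Each element a generates a cyclic subgroup ⟨a⟩; distinct elements may generate the same one (a cyclic group of order d has φ(d) generators).
Cyclic subgroups by order — order 1: 1; order 2: 3; order 3: 1; order 4: 2; order 6: 3; order 8: 2; order 12: 2; order 24: 2.
Total: 16.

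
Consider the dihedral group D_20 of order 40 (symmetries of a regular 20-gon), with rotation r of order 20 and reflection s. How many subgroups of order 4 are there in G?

11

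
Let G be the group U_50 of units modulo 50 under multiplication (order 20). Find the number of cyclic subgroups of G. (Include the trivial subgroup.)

6

Group the elements of G by the cyclic subgroup they generate; each cyclic subgroup of order d accounts for φ(d) elements.
Cyclic subgroups by order — order 1: 1; order 2: 1; order 4: 1; order 5: 1; order 10: 1; order 20: 1.
Total: 6.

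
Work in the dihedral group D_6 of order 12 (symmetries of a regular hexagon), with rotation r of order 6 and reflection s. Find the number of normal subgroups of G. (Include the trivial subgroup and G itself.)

G has 16 subgroups. Checking conjugation-invariance by order — order 1: 1/1 normal; order 2: 1/7 normal; order 3: 1/1 normal; order 4: 0/3 normal; order 6: 3/3 normal; order 12: 1/1 normal.
Total normal subgroups: 7.

7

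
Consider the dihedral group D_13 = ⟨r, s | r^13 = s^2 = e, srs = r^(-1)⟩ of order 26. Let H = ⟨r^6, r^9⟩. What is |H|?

|⟨r^6⟩| = 13 and |⟨r^9⟩| = 13, so |H| is a multiple of lcm(13, 13) = 13 and divides |G| = 26.
Closing under the operation: H = {e, r, r^2, r^3, r^4, r^5, r^6, r^7, r^8, r^9, r^10, r^11, r^12}, so |H| = 13.

13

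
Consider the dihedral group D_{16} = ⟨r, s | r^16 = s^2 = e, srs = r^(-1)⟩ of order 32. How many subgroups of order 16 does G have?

|G| = 32 and 16 | 32, so subgroups of order 16 are possible by Lagrange.
The subgroups of order 16 are: {e, r, r^2, r^3, r^4, r^5, r^6, r^7, r^8, r^9, r^10, r^11, r^12, r^13, r^14, r^15}; {e, r^2, r^4, r^6, r^8, r^10, r^12, r^14, s, r^2s, r^4s, r^6s, r^8s, r^10s, r^12s, r^14s}; {e, r^2, r^4, r^6, r^8, r^10, r^12, r^14, rs, r^3s, r^5s, r^7s, r^9s, r^11s, r^13s, r^15s}.
So G has 3 subgroups of order 16.

3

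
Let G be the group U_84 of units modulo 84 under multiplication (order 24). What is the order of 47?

Compute successive powers of 47 mod 84: 47, 25, 83, 37, 59, 1; 47^6 ≡ 1 (mod 84).
So |⟨47⟩| = 6.

6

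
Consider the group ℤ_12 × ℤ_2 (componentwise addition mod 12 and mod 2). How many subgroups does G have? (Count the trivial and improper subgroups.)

|G| = 24, so by Lagrange every subgroup order divides 24. Divisors: 1, 2, 3, 4, 6, 8, 12, 24.
Subgroups by order — order 1: 1; order 2: 3; order 3: 1; order 4: 3; order 6: 3; order 8: 1; order 12: 3; order 24: 1.
Total: 1 + 3 + 1 + 3 + 3 + 1 + 3 + 1 = 16.

16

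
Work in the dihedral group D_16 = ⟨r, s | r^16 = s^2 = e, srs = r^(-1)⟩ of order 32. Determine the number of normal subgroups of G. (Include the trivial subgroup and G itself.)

8

G has 36 subgroups. Checking conjugation-invariance by order — order 1: 1/1 normal; order 2: 1/17 normal; order 4: 1/9 normal; order 8: 1/5 normal; order 16: 3/3 normal; order 32: 1/1 normal.
Total normal subgroups: 8.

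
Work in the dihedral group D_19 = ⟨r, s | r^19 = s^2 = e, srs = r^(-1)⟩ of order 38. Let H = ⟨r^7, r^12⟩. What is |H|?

19

|⟨r^7⟩| = 19 and |⟨r^12⟩| = 19, so |H| is a multiple of lcm(19, 19) = 19 and divides |G| = 38.
Closing under the operation: H = {e, r, r^2, r^3, r^4, r^5, r^6, r^7, r^8, r^9, r^10, r^11, r^12, r^13, r^14, r^15, r^16, r^17, r^18}, so |H| = 19.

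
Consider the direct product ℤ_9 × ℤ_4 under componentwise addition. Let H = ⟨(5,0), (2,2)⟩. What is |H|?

18

|⟨(5,0)⟩| = 9 and |⟨(2,2)⟩| = 18, so |H| is a multiple of lcm(9, 18) = 18 and divides |G| = 36.
Closing under the operation: H = {(0,0), (0,2), (1,0), (1,2), (2,0), (2,2), (3,0), (3,2), (4,0), (4,2), (5,0), (5,2), (6,0), (6,2), (7,0), (7,2), (8,0), (8,2)}, so |H| = 18.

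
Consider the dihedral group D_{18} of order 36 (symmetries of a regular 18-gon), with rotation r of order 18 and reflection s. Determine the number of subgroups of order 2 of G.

|G| = 36 and 2 | 36, so subgroups of order 2 are possible by Lagrange.
The subgroups of order 2 are: {e, r^10s}; {e, r^11s}; {e, r^12s}; {e, r^13s}; … (19 in all).
So G has 19 subgroups of order 2.

19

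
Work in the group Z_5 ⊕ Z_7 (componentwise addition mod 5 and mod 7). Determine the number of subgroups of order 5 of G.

|G| = 35 and 5 | 35, so subgroups of order 5 are possible by Lagrange.
The subgroups of order 5 are: {(0,0), (1,0), (2,0), (3,0), (4,0)}.
So G has 1 subgroup of order 5.

1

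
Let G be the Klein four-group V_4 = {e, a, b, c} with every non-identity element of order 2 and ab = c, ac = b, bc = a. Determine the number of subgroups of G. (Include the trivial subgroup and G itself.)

|G| = 4, so by Lagrange every subgroup order divides 4. Divisors: 1, 2, 4.
Subgroups by order — order 1: 1; order 2: 3; order 4: 1.
Total: 1 + 3 + 1 = 5.

5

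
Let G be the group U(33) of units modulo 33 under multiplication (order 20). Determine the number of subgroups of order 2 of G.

3

|G| = 20 and 2 | 20, so subgroups of order 2 are possible by Lagrange.
The subgroups of order 2 are: {1, 10}; {1, 23}; {1, 32}.
So G has 3 subgroups of order 2.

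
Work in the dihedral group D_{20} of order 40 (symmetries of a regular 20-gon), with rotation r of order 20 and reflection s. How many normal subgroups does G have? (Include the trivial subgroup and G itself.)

9

G has 48 subgroups. Checking conjugation-invariance by order — order 1: 1/1 normal; order 2: 1/21 normal; order 4: 1/11 normal; order 5: 1/1 normal; order 8: 0/5 normal; order 10: 1/5 normal; order 20: 3/3 normal; order 40: 1/1 normal.
Total normal subgroups: 9.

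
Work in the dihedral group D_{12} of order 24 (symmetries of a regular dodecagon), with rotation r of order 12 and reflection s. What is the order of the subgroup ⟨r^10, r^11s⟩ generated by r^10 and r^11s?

|⟨r^10⟩| = 6 and |⟨r^11s⟩| = 2, so |H| is a multiple of lcm(6, 2) = 6 and divides |G| = 24.
Closing under the operation: H = {e, r^2, r^4, r^6, r^8, r^10, rs, r^3s, r^5s, r^7s, r^9s, r^11s}, so |H| = 12.

12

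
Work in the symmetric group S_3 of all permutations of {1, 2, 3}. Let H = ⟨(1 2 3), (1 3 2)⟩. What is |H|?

|⟨(1 2 3)⟩| = 3 and |⟨(1 3 2)⟩| = 3, so |H| is a multiple of lcm(3, 3) = 3 and divides |G| = 6.
Closing under the operation: H = {e, (1 2 3), (1 3 2)}, so |H| = 3.

3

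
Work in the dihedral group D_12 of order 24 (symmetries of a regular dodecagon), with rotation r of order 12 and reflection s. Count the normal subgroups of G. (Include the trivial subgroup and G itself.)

9

G has 34 subgroups. Checking conjugation-invariance by order — order 1: 1/1 normal; order 2: 1/13 normal; order 3: 1/1 normal; order 4: 1/7 normal; order 6: 1/5 normal; order 8: 0/3 normal; order 12: 3/3 normal; order 24: 1/1 normal.
Total normal subgroups: 9.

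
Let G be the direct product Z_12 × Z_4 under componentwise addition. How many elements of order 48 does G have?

0

An element (a,b) has order lcm(ord(a), ord(b)); count pairs with lcm equal to 48.
Enumerating gives 0 such elements.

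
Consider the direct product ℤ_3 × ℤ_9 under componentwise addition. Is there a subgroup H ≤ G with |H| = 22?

22 does not divide |G| = 27, so by Lagrange no subgroup of order 22 exists.

No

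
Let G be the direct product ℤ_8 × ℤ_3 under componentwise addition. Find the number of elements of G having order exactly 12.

4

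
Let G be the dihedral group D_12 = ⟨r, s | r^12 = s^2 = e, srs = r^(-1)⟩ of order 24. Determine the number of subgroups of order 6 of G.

5

|G| = 24 and 6 | 24, so subgroups of order 6 are possible by Lagrange.
The subgroups of order 6 are: {e, r^2, r^4, r^6, r^8, r^10}; {e, r^4, r^8, r^2s, r^6s, r^10s}; {e, r^4, r^8, r^3s, r^7s, r^11s}; {e, r^4, r^8, s, r^4s, r^8s}; … (5 in all).
So G has 5 subgroups of order 6.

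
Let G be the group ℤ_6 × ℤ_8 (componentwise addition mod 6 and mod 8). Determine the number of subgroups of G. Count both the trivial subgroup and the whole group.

22

|G| = 48, so by Lagrange every subgroup order divides 48. Divisors: 1, 2, 3, 4, 6, 8, 12, 16, 24, 48.
Subgroups by order — order 1: 1; order 2: 3; order 3: 1; order 4: 3; order 6: 3; order 8: 3; order 12: 3; order 16: 1; order 24: 3; order 48: 1.
Total: 1 + 3 + 1 + 3 + 3 + 3 + 3 + 1 + 3 + 1 = 22.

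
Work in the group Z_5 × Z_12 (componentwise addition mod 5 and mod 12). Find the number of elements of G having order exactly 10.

4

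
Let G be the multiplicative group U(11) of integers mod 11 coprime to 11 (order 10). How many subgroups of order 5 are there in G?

1

|G| = 10 and 5 | 10, so subgroups of order 5 are possible by Lagrange.
The subgroups of order 5 are: {1, 3, 4, 5, 9}.
So G has 1 subgroup of order 5.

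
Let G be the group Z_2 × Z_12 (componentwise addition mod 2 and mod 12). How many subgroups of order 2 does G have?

|G| = 24 and 2 | 24, so subgroups of order 2 are possible by Lagrange.
The subgroups of order 2 are: {(0,0), (0,6)}; {(0,0), (1,0)}; {(0,0), (1,6)}.
So G has 3 subgroups of order 2.

3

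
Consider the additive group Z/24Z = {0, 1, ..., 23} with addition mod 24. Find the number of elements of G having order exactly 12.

4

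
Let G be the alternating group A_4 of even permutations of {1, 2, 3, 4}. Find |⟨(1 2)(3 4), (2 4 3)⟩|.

|⟨(1 2)(3 4)⟩| = 2 and |⟨(2 4 3)⟩| = 3, so |H| is a multiple of lcm(2, 3) = 6 and divides |G| = 12.
Closing {(1 2)(3 4), (2 4 3)} under the group operation gives all of G, so |H| = 12.

12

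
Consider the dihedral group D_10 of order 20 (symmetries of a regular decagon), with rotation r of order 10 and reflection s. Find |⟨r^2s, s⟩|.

10

|⟨r^2s⟩| = 2 and |⟨s⟩| = 2, so |H| is a multiple of lcm(2, 2) = 2 and divides |G| = 20.
Closing under the operation: H = {e, r^2, r^4, r^6, r^8, s, r^2s, r^4s, r^6s, r^8s}, so |H| = 10.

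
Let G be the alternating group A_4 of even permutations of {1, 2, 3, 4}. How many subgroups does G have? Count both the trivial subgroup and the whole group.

10

|G| = 12, so by Lagrange every subgroup order divides 12. Divisors: 1, 2, 3, 4, 6, 12.
Subgroups by order — order 1: 1; order 2: 3; order 3: 4; order 4: 1; order 6: 0; order 12: 1.
Total: 1 + 3 + 4 + 1 + 0 + 1 = 10.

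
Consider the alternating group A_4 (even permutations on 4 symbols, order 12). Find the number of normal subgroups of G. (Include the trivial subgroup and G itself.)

3

G has 10 subgroups. Checking conjugation-invariance by order — order 1: 1/1 normal; order 2: 0/3 normal; order 3: 0/4 normal; order 4: 1/1 normal; order 12: 1/1 normal.
Total normal subgroups: 3.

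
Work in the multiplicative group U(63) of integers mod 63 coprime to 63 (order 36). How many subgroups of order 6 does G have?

12

|G| = 36 and 6 | 36, so subgroups of order 6 are possible by Lagrange.
The subgroups of order 6 are: {1, 10, 19, 37, 46, 55}; {1, 8, 11, 23, 25, 58}; {1, 13, 22, 34, 43, 55}; {1, 2, 4, 8, 16, 32}; … (12 in all).
So G has 12 subgroups of order 6.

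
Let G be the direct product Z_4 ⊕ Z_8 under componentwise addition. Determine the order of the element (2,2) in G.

4

The order of (2,2) in Z_4 × Z_8 is lcm(ord(2) in Z_4, ord(2) in Z_8).
ord(2) = 2 and ord(2) = 4, so |⟨(2,2)⟩| = lcm(2, 4) = 4.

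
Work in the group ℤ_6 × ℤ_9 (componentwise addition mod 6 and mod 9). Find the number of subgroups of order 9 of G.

4

|G| = 54 and 9 | 54, so subgroups of order 9 are possible by Lagrange.
The subgroups of order 9 are: {(0,0), (0,1), (0,2), (0,3), (0,4), (0,5), (0,6), (0,7), (0,8)}; {(0,0), (0,3), (0,6), (2,0), (2,3), (2,6), (4,0), (4,3), (4,6)}; {(0,0), (0,3), (0,6), (2,1), (2,4), (2,7), (4,2), (4,5), (4,8)}; {(0,0), (0,3), (0,6), (2,2), (2,5), (2,8), (4,1), (4,4), (4,7)}.
So G has 4 subgroups of order 9.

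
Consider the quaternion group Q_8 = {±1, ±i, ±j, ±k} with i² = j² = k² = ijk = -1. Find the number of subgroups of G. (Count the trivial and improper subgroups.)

6

|G| = 8, so by Lagrange every subgroup order divides 8. Divisors: 1, 2, 4, 8.
Subgroups by order — order 1: 1; order 2: 1; order 4: 3; order 8: 1.
Total: 1 + 1 + 3 + 1 = 6.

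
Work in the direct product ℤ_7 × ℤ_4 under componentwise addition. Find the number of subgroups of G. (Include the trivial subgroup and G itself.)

|G| = 28, so by Lagrange every subgroup order divides 28. Divisors: 1, 2, 4, 7, 14, 28.
Subgroups by order — order 1: 1; order 2: 1; order 4: 1; order 7: 1; order 14: 1; order 28: 1.
Total: 1 + 1 + 1 + 1 + 1 + 1 = 6.

6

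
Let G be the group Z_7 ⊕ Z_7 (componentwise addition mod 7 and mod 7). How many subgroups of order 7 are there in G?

8

|G| = 49 and 7 | 49, so subgroups of order 7 are possible by Lagrange.
The subgroups of order 7 are: {(0,0), (0,1), (0,2), (0,3), (0,4), (0,5), (0,6)}; {(0,0), (1,0), (2,0), (3,0), (4,0), (5,0), (6,0)}; {(0,0), (1,1), (2,2), (3,3), (4,4), (5,5), (6,6)}; {(0,0), (1,2), (2,4), (3,6), (4,1), (5,3), (6,5)}; … (8 in all).
So G has 8 subgroups of order 7.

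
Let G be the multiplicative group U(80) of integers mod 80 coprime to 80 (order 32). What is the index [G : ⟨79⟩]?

16

|⟨79⟩| = 2 and |G| = 32.
By Lagrange, [G : H] = |G|/|H| = 32/2 = 16.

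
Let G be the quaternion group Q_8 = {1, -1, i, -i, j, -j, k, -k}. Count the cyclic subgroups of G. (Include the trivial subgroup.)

A cyclic subgroup of order d is generated by each of its φ(d) elements of order d, so the cyclic subgroups of order d number (#elements of order d)/φ(d).
Cyclic subgroups by order — order 1: 1; order 2: 1; order 4: 3.
Total: 5.

5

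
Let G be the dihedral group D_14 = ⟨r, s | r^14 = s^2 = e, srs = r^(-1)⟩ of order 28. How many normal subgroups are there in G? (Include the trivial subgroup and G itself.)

7

G has 28 subgroups. Checking conjugation-invariance by order — order 1: 1/1 normal; order 2: 1/15 normal; order 4: 0/7 normal; order 7: 1/1 normal; order 14: 3/3 normal; order 28: 1/1 normal.
Total normal subgroups: 7.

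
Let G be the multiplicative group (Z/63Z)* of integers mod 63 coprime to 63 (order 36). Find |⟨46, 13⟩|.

18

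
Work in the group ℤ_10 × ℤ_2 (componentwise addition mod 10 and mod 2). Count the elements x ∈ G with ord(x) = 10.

12

An element (a,b) has order lcm(ord(a), ord(b)); count pairs with lcm equal to 10.
Enumerating gives 12 such elements.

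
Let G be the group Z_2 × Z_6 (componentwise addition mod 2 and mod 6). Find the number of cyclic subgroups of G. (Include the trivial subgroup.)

8

Group the elements of G by the cyclic subgroup they generate; each cyclic subgroup of order d accounts for φ(d) elements.
Cyclic subgroups by order — order 1: 1; order 2: 3; order 3: 1; order 6: 3.
Total: 8.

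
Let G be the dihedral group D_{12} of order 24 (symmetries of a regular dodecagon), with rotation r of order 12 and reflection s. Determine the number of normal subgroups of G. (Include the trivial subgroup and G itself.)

9

G has 34 subgroups. Checking conjugation-invariance by order — order 1: 1/1 normal; order 2: 1/13 normal; order 3: 1/1 normal; order 4: 1/7 normal; order 6: 1/5 normal; order 8: 0/3 normal; order 12: 3/3 normal; order 24: 1/1 normal.
Total normal subgroups: 9.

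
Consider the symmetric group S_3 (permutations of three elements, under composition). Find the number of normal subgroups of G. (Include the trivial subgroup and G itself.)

3

G has 6 subgroups. Checking conjugation-invariance by order — order 1: 1/1 normal; order 2: 0/3 normal; order 3: 1/1 normal; order 6: 1/1 normal.
Total normal subgroups: 3.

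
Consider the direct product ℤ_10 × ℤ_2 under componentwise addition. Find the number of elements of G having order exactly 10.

12

An element (a,b) has order lcm(ord(a), ord(b)); count pairs with lcm equal to 10.
Enumerating gives 12 such elements.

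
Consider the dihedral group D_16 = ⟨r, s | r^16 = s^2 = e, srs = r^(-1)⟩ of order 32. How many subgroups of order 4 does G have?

|G| = 32 and 4 | 32, so subgroups of order 4 are possible by Lagrange.
The subgroups of order 4 are: {e, r^8, r^2s, r^10s}; {e, r^8, r^3s, r^11s}; {e, r^4, r^8, r^12}; {e, r^8, r^4s, r^12s}; … (9 in all).
So G has 9 subgroups of order 4.

9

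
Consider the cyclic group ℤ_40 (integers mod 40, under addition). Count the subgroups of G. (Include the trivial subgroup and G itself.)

8

A cyclic group of order 40 has exactly one subgroup for each divisor of 40.
Divisors of 40: 1, 2, 4, 5, 8, 10, 20, 40.
So ℤ_40 has 8 subgroups.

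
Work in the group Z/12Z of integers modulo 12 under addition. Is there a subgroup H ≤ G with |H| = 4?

4 | 12. A subgroup of order 4 is {0, 3, 6, 9}.

Yes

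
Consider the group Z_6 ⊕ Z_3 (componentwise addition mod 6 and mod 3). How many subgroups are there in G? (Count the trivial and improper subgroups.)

12

|G| = 18, so by Lagrange every subgroup order divides 18. Divisors: 1, 2, 3, 6, 9, 18.
Subgroups by order — order 1: 1; order 2: 1; order 3: 4; order 6: 4; order 9: 1; order 18: 1.
Total: 1 + 1 + 4 + 4 + 1 + 1 = 12.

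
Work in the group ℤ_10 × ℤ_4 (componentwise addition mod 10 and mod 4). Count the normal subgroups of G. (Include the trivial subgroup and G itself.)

G is abelian, so every subgroup is normal.
G has 16 subgroups in total, hence 16 normal subgroups.

16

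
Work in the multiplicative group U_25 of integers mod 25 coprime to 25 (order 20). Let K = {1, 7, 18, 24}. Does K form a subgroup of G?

Yes

|K| = 4 divides |G| = 20, consistent with Lagrange.
K contains the identity, every element's inverse is in K, and K is closed under ·: it is a subgroup.
In fact K = ⟨18⟩.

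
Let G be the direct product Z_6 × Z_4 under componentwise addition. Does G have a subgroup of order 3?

Yes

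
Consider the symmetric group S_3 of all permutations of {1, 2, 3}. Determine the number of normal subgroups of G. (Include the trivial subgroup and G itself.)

3

G has 6 subgroups. Checking conjugation-invariance by order — order 1: 1/1 normal; order 2: 0/3 normal; order 3: 1/1 normal; order 6: 1/1 normal.
Total normal subgroups: 3.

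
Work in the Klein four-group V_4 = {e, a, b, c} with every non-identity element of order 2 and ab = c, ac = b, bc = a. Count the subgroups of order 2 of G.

3

|G| = 4 and 2 | 4, so subgroups of order 2 are possible by Lagrange.
The subgroups of order 2 are: {e, a}; {e, b}; {e, c}.
So G has 3 subgroups of order 2.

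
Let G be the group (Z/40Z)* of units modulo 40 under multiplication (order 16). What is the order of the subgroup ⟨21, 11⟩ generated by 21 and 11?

|⟨21⟩| = 2 and |⟨11⟩| = 2, so |H| is a multiple of lcm(2, 2) = 2 and divides |G| = 16.
Closing under the operation: H = {1, 11, 21, 31}, so |H| = 4.

4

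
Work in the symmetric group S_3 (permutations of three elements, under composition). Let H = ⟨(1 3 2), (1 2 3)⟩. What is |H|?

|⟨(1 3 2)⟩| = 3 and |⟨(1 2 3)⟩| = 3, so |H| is a multiple of lcm(3, 3) = 3 and divides |G| = 6.
Closing under the operation: H = {e, (1 2 3), (1 3 2)}, so |H| = 3.

3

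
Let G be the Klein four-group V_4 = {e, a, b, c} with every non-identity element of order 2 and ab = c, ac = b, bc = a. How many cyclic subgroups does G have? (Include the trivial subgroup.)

4

Each element a generates a cyclic subgroup ⟨a⟩; distinct elements may generate the same one (a cyclic group of order d has φ(d) generators).
Cyclic subgroups by order — order 1: 1; order 2: 3.
Total: 4.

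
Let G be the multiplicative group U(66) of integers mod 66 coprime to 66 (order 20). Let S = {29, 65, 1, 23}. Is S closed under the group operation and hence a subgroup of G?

No

29 ∈ S but its inverse 41 ∉ S, so S is not a subgroup.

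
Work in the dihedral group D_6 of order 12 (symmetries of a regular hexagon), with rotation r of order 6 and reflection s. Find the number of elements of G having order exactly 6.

The elements of order 6 are: r, r^5.
That's 2.

2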